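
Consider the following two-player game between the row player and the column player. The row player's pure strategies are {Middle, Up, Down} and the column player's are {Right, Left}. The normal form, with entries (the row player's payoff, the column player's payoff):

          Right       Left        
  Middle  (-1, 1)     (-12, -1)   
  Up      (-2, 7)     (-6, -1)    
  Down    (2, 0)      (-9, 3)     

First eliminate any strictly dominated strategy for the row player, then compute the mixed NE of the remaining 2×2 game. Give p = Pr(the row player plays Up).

p = 3/11

The row player's strategy Middle is strictly dominated by Down: 2 > -1 and -9 > -12. Eliminate Middle.
Set the column player's expected payoff from Right equal to that from Left:
  the column player's payoff from Right: p·7 + (1−p)·0 = 7p
  the column player's payoff from Left: p·(-1) + (1−p)·3 = -4p + 3
  7p = -4p + 3  ⇒  11p = 3  ⇒  p = 3/11.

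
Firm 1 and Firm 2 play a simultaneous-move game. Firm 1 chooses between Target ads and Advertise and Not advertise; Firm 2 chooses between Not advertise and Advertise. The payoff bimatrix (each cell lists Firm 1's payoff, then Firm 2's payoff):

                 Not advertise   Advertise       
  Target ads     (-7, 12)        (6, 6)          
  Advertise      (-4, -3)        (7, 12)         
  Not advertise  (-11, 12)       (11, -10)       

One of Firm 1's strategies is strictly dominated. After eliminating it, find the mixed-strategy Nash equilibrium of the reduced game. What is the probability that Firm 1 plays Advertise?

Firm 1's strategy Target ads is strictly dominated by Advertise: -4 > -7 and 7 > 6. Eliminate Target ads.
Firm 1's mix must leave Firm 2 indifferent between Not advertise and Advertise.
  Firm 2's payoff from Not advertise: p·(-3) + (1−p)·12 = -15p + 12
  Firm 2's payoff from Advertise: p·12 + (1−p)·(-10) = 22p - 10
  -15p + 12 = 22p - 10  ⇒  -37p = -22  ⇒  p = 22/37.

p = 22/37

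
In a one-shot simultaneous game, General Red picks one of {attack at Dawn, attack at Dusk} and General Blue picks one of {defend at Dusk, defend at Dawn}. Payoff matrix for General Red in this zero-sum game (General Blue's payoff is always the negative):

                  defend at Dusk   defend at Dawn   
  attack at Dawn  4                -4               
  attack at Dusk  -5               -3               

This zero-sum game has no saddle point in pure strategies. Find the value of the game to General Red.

General Red's indifference between attack at Dawn and attack at Dusk determines General Blue's mixing probability q:
  General Red's payoff from attack at Dawn: q·4 + (1−q)·(-4) = 8q - 4
  General Red's payoff from attack at Dusk: q·(-5) + (1−q)·(-3) = -2q - 3
  8q - 4 = -2q - 3  ⇒  10q = 1  ⇒  q = 1/10.
The value is General Red's expected payoff against this mix (using attack at Dawn): (1/10)·4 + (9/10)·(-4) = -16/5.

v = -16/5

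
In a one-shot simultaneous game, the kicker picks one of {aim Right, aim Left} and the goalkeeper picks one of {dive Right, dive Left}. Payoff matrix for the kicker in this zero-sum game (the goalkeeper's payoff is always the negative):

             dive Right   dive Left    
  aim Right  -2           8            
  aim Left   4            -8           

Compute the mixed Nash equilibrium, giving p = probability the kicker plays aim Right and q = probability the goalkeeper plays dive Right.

The goalkeeper's indifference between dive Right and dive Left determines the kicker's mixing probability p:
  the goalkeeper's expected payoff from dive Right: p·2 + (1−p)·(-4) = 6p - 4
  the goalkeeper's expected payoff from dive Left: p·(-8) + (1−p)·8 = -16p + 8
  6p - 4 = -16p + 8  ⇒  22p = 12  ⇒  p = 6/11.
Set the kicker's expected payoff from aim Right equal to that from aim Left:
  the kicker's expected payoff from aim Right: q·(-2) + (1−q)·8 = -10q + 8
  the kicker's expected payoff from aim Left: q·4 + (1−q)·(-8) = 12q - 8
  -10q + 8 = 12q - 8  ⇒  -22q = -16  ⇒  q = 8/11.

p = 6/11, q = 8/11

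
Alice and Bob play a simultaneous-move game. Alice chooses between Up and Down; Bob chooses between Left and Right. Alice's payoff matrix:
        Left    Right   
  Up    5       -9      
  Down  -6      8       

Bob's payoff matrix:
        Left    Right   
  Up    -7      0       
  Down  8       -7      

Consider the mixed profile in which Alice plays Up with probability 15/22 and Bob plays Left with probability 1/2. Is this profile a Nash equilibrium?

Given Bob's mix q = 1/2, Alice's payoff from Up is -2 but from Down is 1. Alice strictly prefers Down, so Alice would not mix.
So the proposed profile is not a Nash equilibrium.

No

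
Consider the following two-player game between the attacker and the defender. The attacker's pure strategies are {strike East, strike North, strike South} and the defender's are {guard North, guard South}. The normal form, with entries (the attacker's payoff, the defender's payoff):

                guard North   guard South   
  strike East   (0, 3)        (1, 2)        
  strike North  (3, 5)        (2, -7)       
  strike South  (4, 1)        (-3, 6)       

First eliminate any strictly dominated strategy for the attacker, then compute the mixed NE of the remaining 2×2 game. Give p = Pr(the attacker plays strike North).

p = 5/17

The attacker's strategy strike East is strictly dominated by strike North: 3 > 0 and 2 > 1. Eliminate strike East.
In a mixed equilibrium the defender is indifferent between guard North and guard South; this condition fixes p.
  the defender's payoff from guard North: p·5 + (1−p)·1 = 4p + 1
  the defender's payoff from guard South: p·(-7) + (1−p)·6 = -13p + 6
  4p + 1 = -13p + 6  ⇒  17p = 5  ⇒  p = 5/17.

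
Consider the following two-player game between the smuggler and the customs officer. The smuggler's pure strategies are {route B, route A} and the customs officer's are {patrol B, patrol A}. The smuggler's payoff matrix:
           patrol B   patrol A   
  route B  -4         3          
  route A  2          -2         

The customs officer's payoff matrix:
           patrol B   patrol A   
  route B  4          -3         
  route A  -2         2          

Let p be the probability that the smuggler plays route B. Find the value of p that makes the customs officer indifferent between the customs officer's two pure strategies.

In a mixed equilibrium the customs officer is indifferent between patrol B and patrol A; this condition fixes p.
  the customs officer's payoff to patrol B: p·4 + (1−p)·(-2) = 6p - 2
  the customs officer's payoff to patrol A: p·(-3) + (1−p)·2 = -5p + 2
  6p - 2 = -5p + 2  ⇒  11p = 4  ⇒  p = 4/11.

p = 4/11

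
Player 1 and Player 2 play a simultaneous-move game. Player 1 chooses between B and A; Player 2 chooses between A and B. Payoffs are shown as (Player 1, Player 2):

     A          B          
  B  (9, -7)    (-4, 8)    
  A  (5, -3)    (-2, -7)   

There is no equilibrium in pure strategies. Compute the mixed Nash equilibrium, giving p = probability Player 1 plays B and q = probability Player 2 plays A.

p = 4/19, q = 1/3

Player 2's indifference between A and B determines Player 1's mixing probability p:
  Player 2's payoff from A: p·(-7) + (1−p)·(-3) = -4p - 3
  Player 2's payoff from B: p·8 + (1−p)·(-7) = 15p - 7
  -4p - 3 = 15p - 7  ⇒  -19p = -4  ⇒  p = 4/19.
For Player 1 to be willing to mix, Player 1 must be indifferent between B and A, which pins down Player 2's mix.
  Player 1's expected payoff from B: q·9 + (1−q)·(-4) = 13q - 4
  Player 1's expected payoff from A: q·5 + (1−q)·(-2) = 7q - 2
  13q - 4 = 7q - 2  ⇒  6q = 2  ⇒  q = 1/3.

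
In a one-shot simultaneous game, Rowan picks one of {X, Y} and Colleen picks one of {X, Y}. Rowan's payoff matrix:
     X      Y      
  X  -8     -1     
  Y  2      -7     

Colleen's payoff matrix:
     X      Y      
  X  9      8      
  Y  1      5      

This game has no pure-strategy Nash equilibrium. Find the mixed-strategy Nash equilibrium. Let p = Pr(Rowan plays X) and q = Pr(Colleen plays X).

p = 4/5, q = 3/8

Set Colleen's expected payoff from X equal to that from Y:
  Colleen's payoff from X: p·9 + (1−p)·1 = 8p + 1
  Colleen's payoff from Y: p·8 + (1−p)·5 = 3p + 5
  8p + 1 = 3p + 5  ⇒  5p = 4  ⇒  p = 4/5.
Set Rowan's expected payoff from X equal to that from Y:
  Rowan's payoff to X: q·(-8) + (1−q)·(-1) = -7q - 1
  Rowan's payoff to Y: q·2 + (1−q)·(-7) = 9q - 7
  -7q - 1 = 9q - 7  ⇒  -16q = -6  ⇒  q = 3/8.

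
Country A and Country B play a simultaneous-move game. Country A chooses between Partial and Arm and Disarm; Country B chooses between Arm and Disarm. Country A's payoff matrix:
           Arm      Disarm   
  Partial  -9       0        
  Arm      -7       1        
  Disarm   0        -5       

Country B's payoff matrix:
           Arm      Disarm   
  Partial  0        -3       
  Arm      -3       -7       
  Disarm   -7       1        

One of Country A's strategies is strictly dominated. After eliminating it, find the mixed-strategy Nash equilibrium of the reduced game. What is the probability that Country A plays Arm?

Country A's strategy Partial is strictly dominated by Arm: -7 > -9 and 1 > 0. Eliminate Partial.
For Country B to be willing to mix, Country B must be indifferent between Arm and Disarm, which pins down Country A's mix.
  Country B's payoff from Arm: p·(-3) + (1−p)·(-7) = 4p - 7
  Country B's payoff from Disarm: p·(-7) + (1−p)·1 = -8p + 1
  4p - 7 = -8p + 1  ⇒  12p = 8  ⇒  p = 2/3.

p = 2/3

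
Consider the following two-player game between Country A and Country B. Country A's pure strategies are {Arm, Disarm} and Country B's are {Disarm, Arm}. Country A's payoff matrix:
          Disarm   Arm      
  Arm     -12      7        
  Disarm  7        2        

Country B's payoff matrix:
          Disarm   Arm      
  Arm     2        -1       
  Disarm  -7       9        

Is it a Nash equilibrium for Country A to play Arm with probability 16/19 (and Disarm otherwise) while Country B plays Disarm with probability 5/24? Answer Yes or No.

Yes

Check Country B's indifference given Country A's mix p = 16/19:
  payoff from Disarm = 11/19; payoff from Arm = 11/19 — equal.
Check Country A's indifference given Country B's mix q = 5/24:
  payoff from Arm = 73/24; payoff from Disarm = 73/24 — equal.
Both players are indifferent, so neither can profitably deviate.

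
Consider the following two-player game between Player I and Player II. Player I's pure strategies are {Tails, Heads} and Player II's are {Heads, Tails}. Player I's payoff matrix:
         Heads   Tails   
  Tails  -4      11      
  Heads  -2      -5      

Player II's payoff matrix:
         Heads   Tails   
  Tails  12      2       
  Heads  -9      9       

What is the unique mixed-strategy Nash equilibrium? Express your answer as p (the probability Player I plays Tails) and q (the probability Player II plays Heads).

p = 9/14, q = 8/9

Set Player II's expected payoff from Heads equal to that from Tails:
  Player II's payoff from Heads: p·12 + (1−p)·(-9) = 21p - 9
  Player II's payoff from Tails: p·2 + (1−p)·9 = -7p + 9
  21p - 9 = -7p + 9  ⇒  28p = 18  ⇒  p = 9/14.
Player II's mix must leave Player I indifferent between Tails and Heads.
  Player I's expected payoff from Tails: q·(-4) + (1−q)·11 = -15q + 11
  Player I's expected payoff from Heads: q·(-2) + (1−q)·(-5) = 3q - 5
  -15q + 11 = 3q - 5  ⇒  -18q = -16  ⇒  q = 8/9.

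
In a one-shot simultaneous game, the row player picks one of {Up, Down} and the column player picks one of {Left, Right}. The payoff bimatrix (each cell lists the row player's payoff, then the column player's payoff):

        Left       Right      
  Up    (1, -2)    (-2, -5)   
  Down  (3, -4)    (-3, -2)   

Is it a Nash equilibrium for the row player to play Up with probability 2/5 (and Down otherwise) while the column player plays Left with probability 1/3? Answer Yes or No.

Yes

Check the column player's indifference given the row player's mix p = 2/5:
  payoff from Left = -16/5; payoff from Right = -16/5 — equal.
Check the row player's indifference given the column player's mix q = 1/3:
  payoff from Up = -1; payoff from Down = -1 — equal.
Both players are indifferent, so neither can profitably deviate.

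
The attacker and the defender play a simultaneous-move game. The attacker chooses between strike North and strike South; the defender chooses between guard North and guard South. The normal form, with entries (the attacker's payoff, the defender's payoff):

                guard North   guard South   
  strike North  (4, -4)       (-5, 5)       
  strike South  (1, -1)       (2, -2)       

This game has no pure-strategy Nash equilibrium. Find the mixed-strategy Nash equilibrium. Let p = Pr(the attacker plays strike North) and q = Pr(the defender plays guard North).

p = 1/10, q = 7/10

In a mixed equilibrium the defender is indifferent between guard North and guard South; this condition fixes p.
  the defender's expected payoff from guard North: p·(-4) + (1−p)·(-1) = -3p - 1
  the defender's expected payoff from guard South: p·5 + (1−p)·(-2) = 7p - 2
  -3p - 1 = 7p - 2  ⇒  -10p = -1  ⇒  p = 1/10.
For the attacker to be willing to mix, the attacker must be indifferent between strike North and strike South, which pins down the defender's mix.
  the attacker's expected payoff from strike North: q·4 + (1−q)·(-5) = 9q - 5
  the attacker's expected payoff from strike South: q·1 + (1−q)·2 = -q + 2
  9q - 5 = -q + 2  ⇒  10q = 7  ⇒  q = 7/10.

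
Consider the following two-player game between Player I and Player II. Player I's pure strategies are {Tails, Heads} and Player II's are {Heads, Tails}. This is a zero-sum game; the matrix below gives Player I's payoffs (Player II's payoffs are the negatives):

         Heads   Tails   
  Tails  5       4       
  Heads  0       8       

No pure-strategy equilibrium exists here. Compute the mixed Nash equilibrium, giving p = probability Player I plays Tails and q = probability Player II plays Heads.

In a mixed equilibrium Player II is indifferent between Heads and Tails; this condition fixes p.
  Player II's expected payoff from Heads: p·(-5) + (1−p)·0 = -5p
  Player II's expected payoff from Tails: p·(-4) + (1−p)·(-8) = 4p - 8
  -5p = 4p - 8  ⇒  -9p = -8  ⇒  p = 8/9.
Player II's mix must leave Player I indifferent between Tails and Heads.
  Player I's payoff from Tails: q·5 + (1−q)·4 = q + 4
  Player I's payoff from Heads: q·0 + (1−q)·8 = -8q + 8
  q + 4 = -8q + 8  ⇒  9q = 4  ⇒  q = 4/9.

p = 8/9, q = 4/9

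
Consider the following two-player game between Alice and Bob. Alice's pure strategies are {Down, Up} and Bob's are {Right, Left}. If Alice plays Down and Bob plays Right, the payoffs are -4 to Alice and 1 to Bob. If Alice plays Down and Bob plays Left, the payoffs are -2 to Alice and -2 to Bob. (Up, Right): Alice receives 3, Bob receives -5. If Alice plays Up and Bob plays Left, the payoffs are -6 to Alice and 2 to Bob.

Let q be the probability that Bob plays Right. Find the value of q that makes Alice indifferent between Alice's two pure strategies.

Bob's mix must leave Alice indifferent between Down and Up.
  Alice's payoff from Down: q·(-4) + (1−q)·(-2) = -2q - 2
  Alice's payoff from Up: q·3 + (1−q)·(-6) = 9q - 6
  -2q - 2 = 9q - 6  ⇒  -11q = -4  ⇒  q = 4/11.

q = 4/11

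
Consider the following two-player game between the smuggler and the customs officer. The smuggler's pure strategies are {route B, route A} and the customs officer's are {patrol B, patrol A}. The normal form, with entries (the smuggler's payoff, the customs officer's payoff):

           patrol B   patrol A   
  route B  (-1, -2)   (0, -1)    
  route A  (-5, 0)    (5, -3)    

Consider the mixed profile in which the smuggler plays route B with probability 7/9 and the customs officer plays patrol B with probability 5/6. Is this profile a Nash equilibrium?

No

Given the smuggler's mix p = 7/9, the customs officer's payoff from patrol B is -14/9 but from patrol A is -13/9. The customs officer strictly prefers patrol A, so the customs officer would not mix.
So the proposed profile is not a Nash equilibrium.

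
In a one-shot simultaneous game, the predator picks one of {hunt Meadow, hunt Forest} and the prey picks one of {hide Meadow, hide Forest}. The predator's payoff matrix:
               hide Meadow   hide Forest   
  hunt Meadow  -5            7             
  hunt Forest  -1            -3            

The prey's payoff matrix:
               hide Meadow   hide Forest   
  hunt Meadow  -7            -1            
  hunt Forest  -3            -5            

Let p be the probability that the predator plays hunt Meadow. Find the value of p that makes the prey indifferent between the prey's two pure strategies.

p = 1/4

The prey's indifference between hide Meadow and hide Forest determines the predator's mixing probability p:
  the prey's expected payoff from hide Meadow: p·(-7) + (1−p)·(-3) = -4p - 3
  the prey's expected payoff from hide Forest: p·(-1) + (1−p)·(-5) = 4p - 5
  -4p - 3 = 4p - 5  ⇒  -8p = -2  ⇒  p = 1/4.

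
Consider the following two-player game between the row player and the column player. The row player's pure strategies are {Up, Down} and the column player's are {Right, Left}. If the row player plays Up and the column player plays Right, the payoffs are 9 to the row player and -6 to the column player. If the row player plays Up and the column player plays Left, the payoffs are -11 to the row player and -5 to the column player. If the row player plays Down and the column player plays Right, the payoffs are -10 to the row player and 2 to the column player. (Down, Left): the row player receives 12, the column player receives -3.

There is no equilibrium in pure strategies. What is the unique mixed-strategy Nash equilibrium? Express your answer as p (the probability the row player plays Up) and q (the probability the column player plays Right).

p = 5/6, q = 23/42

Set the column player's expected payoff from Right equal to that from Left:
  the column player's payoff from Right: p·(-6) + (1−p)·2 = -8p + 2
  the column player's payoff from Left: p·(-5) + (1−p)·(-3) = -2p - 3
  -8p + 2 = -2p - 3  ⇒  -6p = -5  ⇒  p = 5/6.
In a mixed equilibrium the row player is indifferent between Up and Down; this condition fixes q.
  the row player's payoff from Up: q·9 + (1−q)·(-11) = 20q - 11
  the row player's payoff from Down: q·(-10) + (1−q)·12 = -22q + 12
  20q - 11 = -22q + 12  ⇒  42q = 23  ⇒  q = 23/42.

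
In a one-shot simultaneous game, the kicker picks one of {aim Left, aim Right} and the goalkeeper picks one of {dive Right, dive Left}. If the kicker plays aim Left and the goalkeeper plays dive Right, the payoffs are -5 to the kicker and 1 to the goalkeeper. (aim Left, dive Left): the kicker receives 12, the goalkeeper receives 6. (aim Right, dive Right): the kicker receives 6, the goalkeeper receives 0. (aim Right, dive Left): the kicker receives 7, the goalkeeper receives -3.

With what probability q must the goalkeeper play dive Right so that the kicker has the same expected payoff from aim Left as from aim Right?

For the kicker to be willing to mix, the kicker must be indifferent between aim Left and aim Right, which pins down the goalkeeper's mix.
  the kicker's payoff from aim Left: q·(-5) + (1−q)·12 = -17q + 12
  the kicker's payoff from aim Right: q·6 + (1−q)·7 = -q + 7
  -17q + 12 = -q + 7  ⇒  -16q = -5  ⇒  q = 5/16.

q = 5/16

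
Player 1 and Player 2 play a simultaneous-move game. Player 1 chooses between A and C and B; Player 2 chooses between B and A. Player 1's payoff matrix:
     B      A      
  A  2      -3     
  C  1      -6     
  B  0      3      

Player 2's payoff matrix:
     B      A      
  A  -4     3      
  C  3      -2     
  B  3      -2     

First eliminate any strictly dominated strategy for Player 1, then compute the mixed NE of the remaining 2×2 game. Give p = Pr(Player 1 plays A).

p = 5/12

Player 1's strategy C is strictly dominated by A: 2 > 1 and -3 > -6. Eliminate C.
For Player 2 to be willing to mix, Player 2 must be indifferent between B and A, which pins down Player 1's mix.
  Player 2's expected payoff from B: p·(-4) + (1−p)·3 = -7p + 3
  Player 2's expected payoff from A: p·3 + (1−p)·(-2) = 5p - 2
  -7p + 3 = 5p - 2  ⇒  -12p = -5  ⇒  p = 5/12.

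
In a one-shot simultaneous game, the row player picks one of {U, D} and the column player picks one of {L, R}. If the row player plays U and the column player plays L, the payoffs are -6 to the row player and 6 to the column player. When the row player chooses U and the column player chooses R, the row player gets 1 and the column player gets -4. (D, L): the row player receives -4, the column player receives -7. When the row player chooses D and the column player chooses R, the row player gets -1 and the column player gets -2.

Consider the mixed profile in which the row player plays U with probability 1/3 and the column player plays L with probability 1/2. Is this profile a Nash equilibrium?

Check the column player's indifference given the row player's mix p = 1/3:
  payoff from L = -8/3; payoff from R = -8/3 — equal.
Check the row player's indifference given the column player's mix q = 1/2:
  payoff from U = -5/2; payoff from D = -5/2 — equal.
Both players are indifferent, so neither can profitably deviate.

Yes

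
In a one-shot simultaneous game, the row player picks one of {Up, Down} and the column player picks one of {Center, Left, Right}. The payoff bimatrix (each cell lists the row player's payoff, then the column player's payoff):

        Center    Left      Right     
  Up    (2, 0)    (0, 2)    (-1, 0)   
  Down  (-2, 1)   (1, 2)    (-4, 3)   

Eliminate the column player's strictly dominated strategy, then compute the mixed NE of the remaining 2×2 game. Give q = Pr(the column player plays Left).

The column player's strategy Center is strictly dominated by Left: 2 > 0 and 2 > 1. Eliminate Center.
In a mixed equilibrium the row player is indifferent between Up and Down; this condition fixes q.
  the row player's payoff to Up: q·0 + (1−q)·(-1) = q - 1
  the row player's payoff to Down: q·1 + (1−q)·(-4) = 5q - 4
  q - 1 = 5q - 4  ⇒  -4q = -3  ⇒  q = 3/4.

q = 3/4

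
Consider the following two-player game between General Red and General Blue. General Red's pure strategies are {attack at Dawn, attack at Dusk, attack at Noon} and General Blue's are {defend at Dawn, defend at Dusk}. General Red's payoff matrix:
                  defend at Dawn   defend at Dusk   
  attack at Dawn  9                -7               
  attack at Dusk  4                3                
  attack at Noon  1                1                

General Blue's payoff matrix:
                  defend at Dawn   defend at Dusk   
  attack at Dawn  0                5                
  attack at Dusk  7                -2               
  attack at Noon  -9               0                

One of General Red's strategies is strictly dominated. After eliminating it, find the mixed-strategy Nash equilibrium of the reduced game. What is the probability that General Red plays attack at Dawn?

General Red's strategy attack at Noon is strictly dominated by attack at Dusk: 4 > 1 and 3 > 1. Eliminate attack at Noon.
General Blue's indifference between defend at Dawn and defend at Dusk determines General Red's mixing probability p:
  General Blue's payoff to defend at Dawn: p·0 + (1−p)·7 = -7p + 7
  General Blue's payoff to defend at Dusk: p·5 + (1−p)·(-2) = 7p - 2
  -7p + 7 = 7p - 2  ⇒  -14p = -9  ⇒  p = 9/14.

p = 9/14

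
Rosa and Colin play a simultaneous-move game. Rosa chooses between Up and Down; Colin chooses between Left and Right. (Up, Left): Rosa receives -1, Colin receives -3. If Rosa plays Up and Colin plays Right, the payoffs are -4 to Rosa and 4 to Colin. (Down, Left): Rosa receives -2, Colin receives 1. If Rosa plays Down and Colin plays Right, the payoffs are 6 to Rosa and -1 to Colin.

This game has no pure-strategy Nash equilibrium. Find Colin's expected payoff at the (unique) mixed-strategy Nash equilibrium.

1/9

Colin's indifference between Left and Right determines Rosa's mixing probability p:
  Colin's payoff from Left: p·(-3) + (1−p)·1 = -4p + 1
  Colin's payoff from Right: p·4 + (1−p)·(-1) = 5p - 1
  -4p + 1 = 5p - 1  ⇒  -9p = -2  ⇒  p = 2/9.
At equilibrium Colin is indifferent across columns, so Colin's payoff equals the payoff from Left: (2/9)·(-3) + (7/9)·1 = 1/9.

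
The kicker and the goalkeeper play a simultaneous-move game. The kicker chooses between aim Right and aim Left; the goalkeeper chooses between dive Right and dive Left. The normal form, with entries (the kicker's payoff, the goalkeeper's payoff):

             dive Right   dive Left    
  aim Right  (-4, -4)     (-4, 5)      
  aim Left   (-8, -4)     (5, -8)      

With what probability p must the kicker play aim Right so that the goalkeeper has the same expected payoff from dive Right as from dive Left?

p = 4/13

For the goalkeeper to be willing to mix, the goalkeeper must be indifferent between dive Right and dive Left, which pins down the kicker's mix.
  the goalkeeper's payoff to dive Right: p·(-4) + (1−p)·(-4) = -4
  the goalkeeper's payoff to dive Left: p·5 + (1−p)·(-8) = 13p - 8
  -4 = 13p - 8  ⇒  -13p = -4  ⇒  p = 4/13.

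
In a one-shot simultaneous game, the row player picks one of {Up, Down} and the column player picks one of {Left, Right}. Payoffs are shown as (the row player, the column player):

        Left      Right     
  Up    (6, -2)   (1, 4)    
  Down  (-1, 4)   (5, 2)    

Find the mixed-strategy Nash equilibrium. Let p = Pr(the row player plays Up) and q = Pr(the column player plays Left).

p = 1/4, q = 4/11

For the column player to be willing to mix, the column player must be indifferent between Left and Right, which pins down the row player's mix.
  the column player's payoff from Left: p·(-2) + (1−p)·4 = -6p + 4
  the column player's payoff from Right: p·4 + (1−p)·2 = 2p + 2
  -6p + 4 = 2p + 2  ⇒  -8p = -2  ⇒  p = 1/4.
In a mixed equilibrium the row player is indifferent between Up and Down; this condition fixes q.
  the row player's payoff from Up: q·6 + (1−q)·1 = 5q + 1
  the row player's payoff from Down: q·(-1) + (1−q)·5 = -6q + 5
  5q + 1 = -6q + 5  ⇒  11q = 4  ⇒  q = 4/11.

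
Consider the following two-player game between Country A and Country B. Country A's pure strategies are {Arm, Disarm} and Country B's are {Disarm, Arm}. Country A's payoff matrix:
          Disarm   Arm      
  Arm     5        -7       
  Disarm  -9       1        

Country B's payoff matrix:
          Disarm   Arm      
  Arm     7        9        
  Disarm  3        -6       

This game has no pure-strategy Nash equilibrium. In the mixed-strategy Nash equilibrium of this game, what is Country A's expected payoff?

Country B's mix must leave Country A indifferent between Arm and Disarm.
  Country A's expected payoff from Arm: q·5 + (1−q)·(-7) = 12q - 7
  Country A's expected payoff from Disarm: q·(-9) + (1−q)·1 = -10q + 1
  12q - 7 = -10q + 1  ⇒  22q = 8  ⇒  q = 4/11.
At equilibrium Country A is indifferent across rows, so Country A's payoff equals the payoff from Arm: (4/11)·5 + (7/11)·(-7) = -29/11.

-29/11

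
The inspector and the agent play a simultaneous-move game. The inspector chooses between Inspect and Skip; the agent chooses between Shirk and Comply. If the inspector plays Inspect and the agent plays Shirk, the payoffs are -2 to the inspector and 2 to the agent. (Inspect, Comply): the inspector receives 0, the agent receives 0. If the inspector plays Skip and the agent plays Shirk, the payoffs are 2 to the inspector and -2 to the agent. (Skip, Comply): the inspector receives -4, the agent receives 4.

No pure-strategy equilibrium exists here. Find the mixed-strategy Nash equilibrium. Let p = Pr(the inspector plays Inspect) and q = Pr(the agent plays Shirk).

For the agent to be willing to mix, the agent must be indifferent between Shirk and Comply, which pins down the inspector's mix.
  the agent's payoff from Shirk: p·2 + (1−p)·(-2) = 4p - 2
  the agent's payoff from Comply: p·0 + (1−p)·4 = -4p + 4
  4p - 2 = -4p + 4  ⇒  8p = 6  ⇒  p = 3/4.
In a mixed equilibrium the inspector is indifferent between Inspect and Skip; this condition fixes q.
  the inspector's payoff from Inspect: q·(-2) + (1−q)·0 = -2q
  the inspector's payoff from Skip: q·2 + (1−q)·(-4) = 6q - 4
  -2q = 6q - 4  ⇒  -8q = -4  ⇒  q = 1/2.

p = 3/4, q = 1/2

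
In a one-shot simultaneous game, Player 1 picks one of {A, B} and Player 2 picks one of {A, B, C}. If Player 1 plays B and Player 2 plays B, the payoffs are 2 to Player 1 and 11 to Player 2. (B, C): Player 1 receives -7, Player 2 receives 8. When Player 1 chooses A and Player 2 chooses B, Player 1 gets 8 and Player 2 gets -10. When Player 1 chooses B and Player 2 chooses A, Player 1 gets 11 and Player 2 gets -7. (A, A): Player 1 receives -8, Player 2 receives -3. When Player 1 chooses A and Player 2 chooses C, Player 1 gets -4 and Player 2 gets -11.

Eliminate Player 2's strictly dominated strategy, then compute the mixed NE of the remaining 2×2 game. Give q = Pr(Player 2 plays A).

Player 2's strategy C is strictly dominated by B: -10 > -11 and 11 > 8. Eliminate C.
For Player 1 to be willing to mix, Player 1 must be indifferent between A and B, which pins down Player 2's mix.
  Player 1's payoff to A: q·(-8) + (1−q)·8 = -16q + 8
  Player 1's payoff to B: q·11 + (1−q)·2 = 9q + 2
  -16q + 8 = 9q + 2  ⇒  -25q = -6  ⇒  q = 6/25.

q = 6/25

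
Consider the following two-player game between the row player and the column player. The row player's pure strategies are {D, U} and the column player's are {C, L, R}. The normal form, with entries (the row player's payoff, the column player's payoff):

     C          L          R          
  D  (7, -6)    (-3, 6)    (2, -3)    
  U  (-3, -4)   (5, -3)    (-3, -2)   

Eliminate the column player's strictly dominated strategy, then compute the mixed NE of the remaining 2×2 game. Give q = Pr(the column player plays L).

q = 5/13

The column player's strategy C is strictly dominated by R: -3 > -6 and -2 > -4. Eliminate C.
For the row player to be willing to mix, the row player must be indifferent between D and U, which pins down the column player's mix.
  the row player's payoff to D: q·(-3) + (1−q)·2 = -5q + 2
  the row player's payoff to U: q·5 + (1−q)·(-3) = 8q - 3
  -5q + 2 = 8q - 3  ⇒  -13q = -5  ⇒  q = 5/13.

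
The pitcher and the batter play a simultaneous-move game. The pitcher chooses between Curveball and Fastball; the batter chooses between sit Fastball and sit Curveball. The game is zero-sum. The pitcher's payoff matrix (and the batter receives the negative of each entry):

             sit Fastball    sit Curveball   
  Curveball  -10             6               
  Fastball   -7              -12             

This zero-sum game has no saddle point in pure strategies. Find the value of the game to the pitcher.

v = -54/7

Set the pitcher's expected payoff from Curveball equal to that from Fastball:
  the pitcher's payoff to Curveball: q·(-10) + (1−q)·6 = -16q + 6
  the pitcher's payoff to Fastball: q·(-7) + (1−q)·(-12) = 5q - 12
  -16q + 6 = 5q - 12  ⇒  -21q = -18  ⇒  q = 6/7.
The value is the pitcher's expected payoff against this mix (using Curveball): (6/7)·(-10) + (1/7)·6 = -54/7.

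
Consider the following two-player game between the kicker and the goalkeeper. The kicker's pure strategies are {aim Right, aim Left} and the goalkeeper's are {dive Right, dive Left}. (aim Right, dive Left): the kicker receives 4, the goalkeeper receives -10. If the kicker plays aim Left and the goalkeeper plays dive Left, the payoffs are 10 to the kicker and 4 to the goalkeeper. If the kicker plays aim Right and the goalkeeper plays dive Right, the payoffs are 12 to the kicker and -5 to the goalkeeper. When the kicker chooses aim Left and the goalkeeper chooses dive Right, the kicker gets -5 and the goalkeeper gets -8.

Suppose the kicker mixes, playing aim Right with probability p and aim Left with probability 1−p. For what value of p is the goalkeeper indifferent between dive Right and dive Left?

p = 12/17

The goalkeeper's indifference between dive Right and dive Left determines the kicker's mixing probability p:
  the goalkeeper's payoff from dive Right: p·(-5) + (1−p)·(-8) = 3p - 8
  the goalkeeper's payoff from dive Left: p·(-10) + (1−p)·4 = -14p + 4
  3p - 8 = -14p + 4  ⇒  17p = 12  ⇒  p = 12/17.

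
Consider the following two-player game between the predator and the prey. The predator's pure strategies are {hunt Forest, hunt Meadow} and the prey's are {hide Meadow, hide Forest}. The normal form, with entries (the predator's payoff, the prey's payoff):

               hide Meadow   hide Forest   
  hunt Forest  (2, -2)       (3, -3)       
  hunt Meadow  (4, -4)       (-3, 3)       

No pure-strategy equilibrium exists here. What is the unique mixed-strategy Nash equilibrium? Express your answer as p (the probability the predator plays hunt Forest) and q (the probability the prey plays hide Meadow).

For the prey to be willing to mix, the prey must be indifferent between hide Meadow and hide Forest, which pins down the predator's mix.
  the prey's expected payoff from hide Meadow: p·(-2) + (1−p)·(-4) = 2p - 4
  the prey's expected payoff from hide Forest: p·(-3) + (1−p)·3 = -6p + 3
  2p - 4 = -6p + 3  ⇒  8p = 7  ⇒  p = 7/8.
In a mixed equilibrium the predator is indifferent between hunt Forest and hunt Meadow; this condition fixes q.
  the predator's payoff from hunt Forest: q·2 + (1−q)·3 = -q + 3
  the predator's payoff from hunt Meadow: q·4 + (1−q)·(-3) = 7q - 3
  -q + 3 = 7q - 3  ⇒  -8q = -6  ⇒  q = 3/4.

p = 7/8, q = 3/4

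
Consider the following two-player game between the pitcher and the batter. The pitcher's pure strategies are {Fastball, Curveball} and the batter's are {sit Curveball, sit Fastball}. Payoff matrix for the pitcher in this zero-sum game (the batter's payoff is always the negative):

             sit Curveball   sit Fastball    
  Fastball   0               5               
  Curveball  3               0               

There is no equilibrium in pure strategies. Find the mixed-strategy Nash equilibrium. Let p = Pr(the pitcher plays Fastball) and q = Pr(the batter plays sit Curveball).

p = 3/8, q = 5/8

The pitcher's mix must leave the batter indifferent between sit Curveball and sit Fastball.
  the batter's expected payoff from sit Curveball: p·0 + (1−p)·(-3) = 3p - 3
  the batter's expected payoff from sit Fastball: p·(-5) + (1−p)·0 = -5p
  3p - 3 = -5p  ⇒  8p = 3  ⇒  p = 3/8.
Set the pitcher's expected payoff from Fastball equal to that from Curveball:
  the pitcher's payoff to Fastball: q·0 + (1−q)·5 = -5q + 5
  the pitcher's payoff to Curveball: q·3 + (1−q)·0 = 3q
  -5q + 5 = 3q  ⇒  -8q = -5  ⇒  q = 5/8.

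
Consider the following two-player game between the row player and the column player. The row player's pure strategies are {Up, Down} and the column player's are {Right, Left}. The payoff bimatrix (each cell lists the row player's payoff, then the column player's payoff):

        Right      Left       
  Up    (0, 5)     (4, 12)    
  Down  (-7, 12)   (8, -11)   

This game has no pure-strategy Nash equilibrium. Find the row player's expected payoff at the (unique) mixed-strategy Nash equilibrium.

In a mixed equilibrium the row player is indifferent between Up and Down; this condition fixes q.
  the row player's payoff from Up: q·0 + (1−q)·4 = -4q + 4
  the row player's payoff from Down: q·(-7) + (1−q)·8 = -15q + 8
  -4q + 4 = -15q + 8  ⇒  11q = 4  ⇒  q = 4/11.
At equilibrium the row player is indifferent across rows, so the row player's payoff equals the payoff from Up: (4/11)·0 + (7/11)·4 = 28/11.

28/11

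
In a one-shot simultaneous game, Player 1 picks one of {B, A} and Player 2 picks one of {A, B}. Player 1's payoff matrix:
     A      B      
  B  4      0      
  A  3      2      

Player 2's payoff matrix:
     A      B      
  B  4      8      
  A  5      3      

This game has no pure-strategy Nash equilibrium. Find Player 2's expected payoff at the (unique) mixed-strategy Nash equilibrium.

14/3

Set Player 2's expected payoff from A equal to that from B:
  Player 2's payoff to A: p·4 + (1−p)·5 = -p + 5
  Player 2's payoff to B: p·8 + (1−p)·3 = 5p + 3
  -p + 5 = 5p + 3  ⇒  -6p = -2  ⇒  p = 1/3.
At equilibrium Player 2 is indifferent across columns, so Player 2's payoff equals the payoff from A: (1/3)·4 + (2/3)·5 = 14/3.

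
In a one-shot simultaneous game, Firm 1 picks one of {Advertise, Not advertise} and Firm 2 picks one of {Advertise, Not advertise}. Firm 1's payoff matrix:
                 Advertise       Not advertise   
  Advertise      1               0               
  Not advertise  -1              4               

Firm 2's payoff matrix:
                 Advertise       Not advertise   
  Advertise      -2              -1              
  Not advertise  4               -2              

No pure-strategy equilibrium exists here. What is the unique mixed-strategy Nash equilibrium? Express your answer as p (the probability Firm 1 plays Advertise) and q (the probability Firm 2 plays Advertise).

Firm 2's indifference between Advertise and Not advertise determines Firm 1's mixing probability p:
  Firm 2's payoff to Advertise: p·(-2) + (1−p)·4 = -6p + 4
  Firm 2's payoff to Not advertise: p·(-1) + (1−p)·(-2) = p - 2
  -6p + 4 = p - 2  ⇒  -7p = -6  ⇒  p = 6/7.
Set Firm 1's expected payoff from Advertise equal to that from Not advertise:
  Firm 1's payoff from Advertise: q·1 + (1−q)·0 = q
  Firm 1's payoff from Not advertise: q·(-1) + (1−q)·4 = -5q + 4
  q = -5q + 4  ⇒  6q = 4  ⇒  q = 2/3.

p = 6/7, q = 2/3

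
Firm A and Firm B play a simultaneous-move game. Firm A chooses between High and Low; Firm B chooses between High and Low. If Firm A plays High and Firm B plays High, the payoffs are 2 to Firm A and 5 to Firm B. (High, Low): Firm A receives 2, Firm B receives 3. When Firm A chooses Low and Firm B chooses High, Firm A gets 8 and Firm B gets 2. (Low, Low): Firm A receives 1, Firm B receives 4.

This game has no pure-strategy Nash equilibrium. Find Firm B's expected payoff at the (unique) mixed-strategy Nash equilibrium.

Set Firm B's expected payoff from High equal to that from Low:
  Firm B's expected payoff from High: p·5 + (1−p)·2 = 3p + 2
  Firm B's expected payoff from Low: p·3 + (1−p)·4 = -p + 4
  3p + 2 = -p + 4  ⇒  4p = 2  ⇒  p = 1/2.
At equilibrium Firm B is indifferent across columns, so Firm B's payoff equals the payoff from High: (1/2)·5 + (1/2)·2 = 7/2.

7/2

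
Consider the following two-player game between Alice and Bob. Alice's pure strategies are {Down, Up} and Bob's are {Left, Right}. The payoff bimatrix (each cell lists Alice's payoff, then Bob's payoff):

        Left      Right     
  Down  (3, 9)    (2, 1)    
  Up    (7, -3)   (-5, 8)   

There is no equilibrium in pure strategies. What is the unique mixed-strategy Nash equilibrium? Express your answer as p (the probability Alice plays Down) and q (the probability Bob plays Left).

p = 11/19, q = 7/11

For Bob to be willing to mix, Bob must be indifferent between Left and Right, which pins down Alice's mix.
  Bob's payoff to Left: p·9 + (1−p)·(-3) = 12p - 3
  Bob's payoff to Right: p·1 + (1−p)·8 = -7p + 8
  12p - 3 = -7p + 8  ⇒  19p = 11  ⇒  p = 11/19.
Alice's indifference between Down and Up determines Bob's mixing probability q:
  Alice's payoff to Down: q·3 + (1−q)·2 = q + 2
  Alice's payoff to Up: q·7 + (1−q)·(-5) = 12q - 5
  q + 2 = 12q - 5  ⇒  -11q = -7  ⇒  q = 7/11.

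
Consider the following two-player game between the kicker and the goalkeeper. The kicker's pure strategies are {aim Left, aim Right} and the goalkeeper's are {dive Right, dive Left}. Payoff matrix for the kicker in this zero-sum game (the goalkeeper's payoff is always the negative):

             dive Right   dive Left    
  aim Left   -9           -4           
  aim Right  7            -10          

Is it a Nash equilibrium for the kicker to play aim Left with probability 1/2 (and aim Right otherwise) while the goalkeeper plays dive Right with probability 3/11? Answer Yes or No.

No

Given the kicker's mix p = 1/2, the goalkeeper's payoff from dive Right is 1 but from dive Left is 7. The goalkeeper strictly prefers dive Left, so the goalkeeper would not mix.
So the proposed profile is not a Nash equilibrium.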